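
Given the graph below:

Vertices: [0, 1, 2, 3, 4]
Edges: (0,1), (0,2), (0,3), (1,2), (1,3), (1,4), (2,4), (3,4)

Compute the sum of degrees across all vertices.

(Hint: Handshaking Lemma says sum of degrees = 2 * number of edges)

Count edges: 8 edges.
By Handshaking Lemma: sum of degrees = 2 * 8 = 16.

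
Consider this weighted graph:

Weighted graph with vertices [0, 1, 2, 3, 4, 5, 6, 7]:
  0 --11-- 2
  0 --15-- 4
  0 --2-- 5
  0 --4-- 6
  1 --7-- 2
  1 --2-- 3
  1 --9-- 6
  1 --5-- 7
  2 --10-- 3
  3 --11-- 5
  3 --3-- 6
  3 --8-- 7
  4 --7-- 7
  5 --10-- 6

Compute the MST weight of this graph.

Applying Kruskal's algorithm (sort edges by weight, add if no cycle):
  Add (0,5) w=2
  Add (1,3) w=2
  Add (3,6) w=3
  Add (0,6) w=4
  Add (1,7) w=5
  Add (1,2) w=7
  Add (4,7) w=7
  Skip (3,7) w=8 (creates cycle)
  Skip (1,6) w=9 (creates cycle)
  Skip (2,3) w=10 (creates cycle)
  Skip (5,6) w=10 (creates cycle)
  Skip (0,2) w=11 (creates cycle)
  Skip (3,5) w=11 (creates cycle)
  Skip (0,4) w=15 (creates cycle)
MST weight = 30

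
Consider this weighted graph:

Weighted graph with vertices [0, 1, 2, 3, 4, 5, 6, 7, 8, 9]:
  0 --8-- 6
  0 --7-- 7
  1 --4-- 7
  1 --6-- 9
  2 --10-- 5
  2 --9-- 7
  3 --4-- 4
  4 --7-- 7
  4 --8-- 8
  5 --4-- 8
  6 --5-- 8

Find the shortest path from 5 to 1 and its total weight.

Using Dijkstra's algorithm from vertex 5:
Shortest path: 5 -> 2 -> 7 -> 1
Total weight: 10 + 9 + 4 = 23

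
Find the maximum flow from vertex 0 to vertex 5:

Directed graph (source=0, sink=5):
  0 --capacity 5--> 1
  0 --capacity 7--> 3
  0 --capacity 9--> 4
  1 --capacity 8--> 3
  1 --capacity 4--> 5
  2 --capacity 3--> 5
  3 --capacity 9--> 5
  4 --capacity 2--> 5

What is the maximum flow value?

Computing max flow:
  Flow on (0->1): 5/5
  Flow on (0->3): 7/7
  Flow on (0->4): 2/9
  Flow on (1->3): 1/8
  Flow on (1->5): 4/4
  Flow on (3->5): 8/9
  Flow on (4->5): 2/2
Maximum flow = 14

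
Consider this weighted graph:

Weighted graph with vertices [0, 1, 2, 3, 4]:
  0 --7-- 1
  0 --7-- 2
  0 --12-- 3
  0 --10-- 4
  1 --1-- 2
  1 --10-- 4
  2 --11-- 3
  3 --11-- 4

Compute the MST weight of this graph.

Applying Kruskal's algorithm (sort edges by weight, add if no cycle):
  Add (1,2) w=1
  Add (0,1) w=7
  Skip (0,2) w=7 (creates cycle)
  Add (0,4) w=10
  Skip (1,4) w=10 (creates cycle)
  Add (2,3) w=11
  Skip (3,4) w=11 (creates cycle)
  Skip (0,3) w=12 (creates cycle)
MST weight = 29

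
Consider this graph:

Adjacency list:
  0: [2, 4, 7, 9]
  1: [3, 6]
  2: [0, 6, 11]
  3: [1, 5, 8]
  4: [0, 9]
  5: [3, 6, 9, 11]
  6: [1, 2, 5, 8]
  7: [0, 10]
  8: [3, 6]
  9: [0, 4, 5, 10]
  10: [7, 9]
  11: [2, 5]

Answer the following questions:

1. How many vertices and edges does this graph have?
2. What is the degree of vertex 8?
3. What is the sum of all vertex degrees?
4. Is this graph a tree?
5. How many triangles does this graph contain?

Count: 12 vertices, 17 edges.
Vertex 8 has neighbors [3, 6], degree = 2.
Handshaking lemma: 2 * 17 = 34.
A tree on 12 vertices has 11 edges. This graph has 17 edges (6 extra). Not a tree.
Number of triangles = 1.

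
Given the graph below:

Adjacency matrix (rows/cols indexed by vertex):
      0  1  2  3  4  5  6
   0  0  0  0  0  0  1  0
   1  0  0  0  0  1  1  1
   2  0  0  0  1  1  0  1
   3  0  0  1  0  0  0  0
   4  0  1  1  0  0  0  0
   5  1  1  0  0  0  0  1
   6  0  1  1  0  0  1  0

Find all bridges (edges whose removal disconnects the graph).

A bridge is an edge whose removal increases the number of connected components.
Bridges found: (0,5), (2,3)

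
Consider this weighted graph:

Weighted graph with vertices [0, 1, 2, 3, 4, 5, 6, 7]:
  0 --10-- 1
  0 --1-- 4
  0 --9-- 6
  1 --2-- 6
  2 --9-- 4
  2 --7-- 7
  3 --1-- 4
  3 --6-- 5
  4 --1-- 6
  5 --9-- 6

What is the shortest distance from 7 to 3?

Using Dijkstra's algorithm from vertex 7:
Shortest path: 7 -> 2 -> 4 -> 3
Total weight: 7 + 9 + 1 = 17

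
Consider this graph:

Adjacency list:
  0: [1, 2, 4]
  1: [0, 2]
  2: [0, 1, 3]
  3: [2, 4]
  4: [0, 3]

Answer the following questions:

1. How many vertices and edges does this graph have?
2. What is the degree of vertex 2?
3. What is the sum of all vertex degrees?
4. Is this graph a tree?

Count: 5 vertices, 6 edges.
Vertex 2 has neighbors [0, 1, 3], degree = 3.
Handshaking lemma: 2 * 6 = 12.
A tree on 5 vertices has 4 edges. This graph has 6 edges (2 extra). Not a tree.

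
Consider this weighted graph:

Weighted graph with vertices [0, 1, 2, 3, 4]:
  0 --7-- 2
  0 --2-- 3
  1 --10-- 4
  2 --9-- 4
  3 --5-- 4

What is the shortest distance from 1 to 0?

Using Dijkstra's algorithm from vertex 1:
Shortest path: 1 -> 4 -> 3 -> 0
Total weight: 10 + 5 + 2 = 17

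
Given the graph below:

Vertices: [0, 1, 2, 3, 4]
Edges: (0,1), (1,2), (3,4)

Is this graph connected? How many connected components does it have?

Checking connectivity: the graph has 2 connected component(s).
Components: [[0, 1, 2], [3, 4]]. The graph is NOT connected.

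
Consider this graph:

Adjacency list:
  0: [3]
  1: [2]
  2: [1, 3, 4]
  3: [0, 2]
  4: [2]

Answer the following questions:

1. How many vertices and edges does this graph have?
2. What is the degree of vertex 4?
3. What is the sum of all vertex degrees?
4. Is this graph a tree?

Count: 5 vertices, 4 edges.
Vertex 4 has neighbors [2], degree = 1.
Handshaking lemma: 2 * 4 = 8.
A graph is a tree iff it is connected and has exactly n-1 edges. This graph is connected (all 5 vertices in one component) and has 5-1 = 4 edges. It is a tree.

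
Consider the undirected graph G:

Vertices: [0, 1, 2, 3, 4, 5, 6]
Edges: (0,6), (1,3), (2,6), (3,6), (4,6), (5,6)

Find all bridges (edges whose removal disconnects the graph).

A bridge is an edge whose removal increases the number of connected components.
Bridges found: (0,6), (1,3), (2,6), (3,6), (4,6), (5,6)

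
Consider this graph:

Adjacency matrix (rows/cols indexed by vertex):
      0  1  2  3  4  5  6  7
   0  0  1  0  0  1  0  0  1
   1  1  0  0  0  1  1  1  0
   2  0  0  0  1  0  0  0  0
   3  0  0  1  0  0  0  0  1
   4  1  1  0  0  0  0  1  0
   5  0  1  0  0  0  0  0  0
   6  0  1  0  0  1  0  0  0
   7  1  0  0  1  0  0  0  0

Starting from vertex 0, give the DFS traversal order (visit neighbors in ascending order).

DFS from vertex 0 (neighbors processed in ascending order):
Visit order: 0, 1, 4, 6, 5, 7, 3, 2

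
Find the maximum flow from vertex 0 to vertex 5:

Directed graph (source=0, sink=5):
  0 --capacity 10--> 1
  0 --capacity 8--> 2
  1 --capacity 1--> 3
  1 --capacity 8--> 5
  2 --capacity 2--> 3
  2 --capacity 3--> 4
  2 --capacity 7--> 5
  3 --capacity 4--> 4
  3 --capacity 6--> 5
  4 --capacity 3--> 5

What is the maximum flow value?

Computing max flow:
  Flow on (0->1): 9/10
  Flow on (0->2): 8/8
  Flow on (1->3): 1/1
  Flow on (1->5): 8/8
  Flow on (2->3): 1/2
  Flow on (2->5): 7/7
  Flow on (3->5): 2/6
Maximum flow = 17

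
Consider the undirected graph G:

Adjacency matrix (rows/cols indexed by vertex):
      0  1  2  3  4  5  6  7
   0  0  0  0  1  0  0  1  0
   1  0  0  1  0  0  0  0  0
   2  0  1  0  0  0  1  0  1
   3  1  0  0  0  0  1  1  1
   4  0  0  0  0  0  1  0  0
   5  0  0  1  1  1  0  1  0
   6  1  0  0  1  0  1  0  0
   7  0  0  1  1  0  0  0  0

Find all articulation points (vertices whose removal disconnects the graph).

An articulation point is a vertex whose removal disconnects the graph.
Articulation points: [2, 5]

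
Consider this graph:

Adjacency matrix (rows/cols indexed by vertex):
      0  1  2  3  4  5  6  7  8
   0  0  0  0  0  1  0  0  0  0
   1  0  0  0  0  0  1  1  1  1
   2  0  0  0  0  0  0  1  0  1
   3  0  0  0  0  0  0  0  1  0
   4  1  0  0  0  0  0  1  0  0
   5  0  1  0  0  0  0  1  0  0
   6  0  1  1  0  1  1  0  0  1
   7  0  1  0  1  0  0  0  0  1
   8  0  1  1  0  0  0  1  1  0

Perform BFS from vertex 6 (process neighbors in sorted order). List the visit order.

BFS from vertex 6 (neighbors processed in ascending order):
Visit order: 6, 1, 2, 4, 5, 8, 7, 0, 3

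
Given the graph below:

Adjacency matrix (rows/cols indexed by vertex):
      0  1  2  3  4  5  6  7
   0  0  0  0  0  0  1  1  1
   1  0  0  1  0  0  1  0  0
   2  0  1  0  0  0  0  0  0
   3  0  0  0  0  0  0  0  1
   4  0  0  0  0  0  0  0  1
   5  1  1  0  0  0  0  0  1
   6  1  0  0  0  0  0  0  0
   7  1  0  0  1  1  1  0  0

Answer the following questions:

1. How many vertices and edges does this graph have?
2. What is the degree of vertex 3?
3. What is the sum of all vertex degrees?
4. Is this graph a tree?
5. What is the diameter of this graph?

Count: 8 vertices, 8 edges.
Vertex 3 has neighbors [7], degree = 1.
Handshaking lemma: 2 * 8 = 16.
A tree on 8 vertices has 7 edges. This graph has 8 edges (1 extra). Not a tree.
Diameter (longest shortest path) = 4.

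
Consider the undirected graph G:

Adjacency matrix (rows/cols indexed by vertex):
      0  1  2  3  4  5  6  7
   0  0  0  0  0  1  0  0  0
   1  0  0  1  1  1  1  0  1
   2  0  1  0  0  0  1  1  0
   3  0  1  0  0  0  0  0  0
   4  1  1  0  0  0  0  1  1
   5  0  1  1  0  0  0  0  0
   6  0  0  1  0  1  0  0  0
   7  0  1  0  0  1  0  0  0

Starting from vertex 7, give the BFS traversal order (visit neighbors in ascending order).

BFS from vertex 7 (neighbors processed in ascending order):
Visit order: 7, 1, 4, 2, 3, 5, 0, 6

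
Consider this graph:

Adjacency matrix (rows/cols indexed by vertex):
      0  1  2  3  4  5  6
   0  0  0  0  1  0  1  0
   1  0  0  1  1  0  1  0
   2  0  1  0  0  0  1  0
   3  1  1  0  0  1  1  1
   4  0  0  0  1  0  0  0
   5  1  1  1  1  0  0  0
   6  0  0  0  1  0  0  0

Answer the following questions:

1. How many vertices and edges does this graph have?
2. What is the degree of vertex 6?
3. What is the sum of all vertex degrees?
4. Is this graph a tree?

Count: 7 vertices, 9 edges.
Vertex 6 has neighbors [3], degree = 1.
Handshaking lemma: 2 * 9 = 18.
A tree on 7 vertices has 6 edges. This graph has 9 edges (3 extra). Not a tree.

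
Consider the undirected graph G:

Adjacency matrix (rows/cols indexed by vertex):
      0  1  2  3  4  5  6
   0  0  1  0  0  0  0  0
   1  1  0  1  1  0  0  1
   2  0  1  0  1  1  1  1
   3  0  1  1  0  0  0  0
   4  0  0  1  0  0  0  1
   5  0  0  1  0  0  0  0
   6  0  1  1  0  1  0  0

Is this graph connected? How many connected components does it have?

Checking connectivity: the graph has 1 connected component(s).
All vertices are reachable from each other. The graph IS connected.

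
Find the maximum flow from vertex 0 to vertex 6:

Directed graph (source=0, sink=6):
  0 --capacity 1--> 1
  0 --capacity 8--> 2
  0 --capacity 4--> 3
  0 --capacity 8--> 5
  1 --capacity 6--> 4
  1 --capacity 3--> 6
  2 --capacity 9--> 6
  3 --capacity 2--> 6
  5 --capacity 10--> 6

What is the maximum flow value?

Computing max flow:
  Flow on (0->1): 1/1
  Flow on (0->2): 8/8
  Flow on (0->3): 2/4
  Flow on (0->5): 8/8
  Flow on (1->6): 1/3
  Flow on (2->6): 8/9
  Flow on (3->6): 2/2
  Flow on (5->6): 8/10
Maximum flow = 19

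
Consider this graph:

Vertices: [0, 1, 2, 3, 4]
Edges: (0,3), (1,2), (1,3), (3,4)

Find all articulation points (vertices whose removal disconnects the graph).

An articulation point is a vertex whose removal disconnects the graph.
Articulation points: [1, 3]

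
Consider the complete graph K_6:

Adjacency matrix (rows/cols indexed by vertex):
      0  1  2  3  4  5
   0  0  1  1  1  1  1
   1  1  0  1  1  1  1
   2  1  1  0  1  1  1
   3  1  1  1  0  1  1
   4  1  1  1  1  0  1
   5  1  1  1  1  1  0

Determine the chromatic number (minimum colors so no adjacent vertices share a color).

In K_6, every vertex is adjacent to every other vertex.
Each vertex needs a unique color.
Chromatic number = 6.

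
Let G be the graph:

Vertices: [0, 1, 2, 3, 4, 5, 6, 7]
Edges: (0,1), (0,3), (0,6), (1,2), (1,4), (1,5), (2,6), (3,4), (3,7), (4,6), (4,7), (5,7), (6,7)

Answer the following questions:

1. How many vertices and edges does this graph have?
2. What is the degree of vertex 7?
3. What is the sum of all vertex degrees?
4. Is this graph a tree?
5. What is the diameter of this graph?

Count: 8 vertices, 13 edges.
Vertex 7 has neighbors [3, 4, 5, 6], degree = 4.
Handshaking lemma: 2 * 13 = 26.
A tree on 8 vertices has 7 edges. This graph has 13 edges (6 extra). Not a tree.
Diameter (longest shortest path) = 3.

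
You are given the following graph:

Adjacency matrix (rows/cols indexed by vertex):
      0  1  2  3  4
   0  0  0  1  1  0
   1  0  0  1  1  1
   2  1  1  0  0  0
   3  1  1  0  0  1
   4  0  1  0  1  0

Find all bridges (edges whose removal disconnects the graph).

No bridges found. The graph is 2-edge-connected (no single edge removal disconnects it).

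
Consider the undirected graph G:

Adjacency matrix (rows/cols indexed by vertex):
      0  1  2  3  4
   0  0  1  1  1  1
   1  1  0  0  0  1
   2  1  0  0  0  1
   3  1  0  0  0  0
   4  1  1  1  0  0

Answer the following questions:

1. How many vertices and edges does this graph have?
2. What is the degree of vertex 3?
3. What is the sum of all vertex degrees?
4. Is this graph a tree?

Count: 5 vertices, 6 edges.
Vertex 3 has neighbors [0], degree = 1.
Handshaking lemma: 2 * 6 = 12.
A tree on 5 vertices has 4 edges. This graph has 6 edges (2 extra). Not a tree.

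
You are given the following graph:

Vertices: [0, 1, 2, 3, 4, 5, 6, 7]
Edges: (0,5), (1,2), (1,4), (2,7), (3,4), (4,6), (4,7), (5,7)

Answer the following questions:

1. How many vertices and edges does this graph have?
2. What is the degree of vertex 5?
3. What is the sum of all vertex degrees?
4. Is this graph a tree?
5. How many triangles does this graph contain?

Count: 8 vertices, 8 edges.
Vertex 5 has neighbors [0, 7], degree = 2.
Handshaking lemma: 2 * 8 = 16.
A tree on 8 vertices has 7 edges. This graph has 8 edges (1 extra). Not a tree.
Number of triangles = 0.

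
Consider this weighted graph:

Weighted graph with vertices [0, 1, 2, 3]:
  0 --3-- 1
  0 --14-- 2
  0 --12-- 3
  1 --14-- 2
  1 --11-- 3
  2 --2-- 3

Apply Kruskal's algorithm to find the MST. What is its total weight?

Applying Kruskal's algorithm (sort edges by weight, add if no cycle):
  Add (2,3) w=2
  Add (0,1) w=3
  Add (1,3) w=11
  Skip (0,3) w=12 (creates cycle)
  Skip (0,2) w=14 (creates cycle)
  Skip (1,2) w=14 (creates cycle)
MST weight = 16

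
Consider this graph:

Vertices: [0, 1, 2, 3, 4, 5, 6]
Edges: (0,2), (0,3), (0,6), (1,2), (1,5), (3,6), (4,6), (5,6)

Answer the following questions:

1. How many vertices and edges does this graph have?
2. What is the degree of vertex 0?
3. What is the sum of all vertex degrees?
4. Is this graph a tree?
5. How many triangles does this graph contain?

Count: 7 vertices, 8 edges.
Vertex 0 has neighbors [2, 3, 6], degree = 3.
Handshaking lemma: 2 * 8 = 16.
A tree on 7 vertices has 6 edges. This graph has 8 edges (2 extra). Not a tree.
Number of triangles = 1.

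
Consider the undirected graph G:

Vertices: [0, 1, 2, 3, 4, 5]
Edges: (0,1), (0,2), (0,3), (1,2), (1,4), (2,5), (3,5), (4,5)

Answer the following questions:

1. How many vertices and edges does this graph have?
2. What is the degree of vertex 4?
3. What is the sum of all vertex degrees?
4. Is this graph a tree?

Count: 6 vertices, 8 edges.
Vertex 4 has neighbors [1, 5], degree = 2.
Handshaking lemma: 2 * 8 = 16.
A tree on 6 vertices has 5 edges. This graph has 8 edges (3 extra). Not a tree.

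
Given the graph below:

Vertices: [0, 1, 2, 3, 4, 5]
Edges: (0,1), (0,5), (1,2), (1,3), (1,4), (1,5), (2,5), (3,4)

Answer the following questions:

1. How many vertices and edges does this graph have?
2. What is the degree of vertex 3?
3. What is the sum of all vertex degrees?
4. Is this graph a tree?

Count: 6 vertices, 8 edges.
Vertex 3 has neighbors [1, 4], degree = 2.
Handshaking lemma: 2 * 8 = 16.
A tree on 6 vertices has 5 edges. This graph has 8 edges (3 extra). Not a tree.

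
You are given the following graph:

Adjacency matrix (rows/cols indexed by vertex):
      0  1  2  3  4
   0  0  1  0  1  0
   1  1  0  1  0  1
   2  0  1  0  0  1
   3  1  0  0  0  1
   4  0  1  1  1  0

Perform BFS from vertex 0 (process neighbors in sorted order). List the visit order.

BFS from vertex 0 (neighbors processed in ascending order):
Visit order: 0, 1, 3, 2, 4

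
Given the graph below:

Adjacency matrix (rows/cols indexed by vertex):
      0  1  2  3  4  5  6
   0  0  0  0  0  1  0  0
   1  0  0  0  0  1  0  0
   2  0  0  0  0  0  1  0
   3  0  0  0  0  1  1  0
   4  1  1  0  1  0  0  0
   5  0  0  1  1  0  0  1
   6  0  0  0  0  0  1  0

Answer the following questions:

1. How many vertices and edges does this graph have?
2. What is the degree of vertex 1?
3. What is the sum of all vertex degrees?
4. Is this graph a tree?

Count: 7 vertices, 6 edges.
Vertex 1 has neighbors [4], degree = 1.
Handshaking lemma: 2 * 6 = 12.
A graph is a tree iff it is connected and has exactly n-1 edges. This graph is connected (all 7 vertices in one component) and has 7-1 = 6 edges. It is a tree.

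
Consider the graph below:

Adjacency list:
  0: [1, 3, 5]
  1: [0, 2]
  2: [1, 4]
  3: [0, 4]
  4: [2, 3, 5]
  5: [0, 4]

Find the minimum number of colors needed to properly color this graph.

The graph has a maximum clique of size 2 (lower bound on chromatic number).
A valid 3-coloring: {0: 0, 1: 1, 2: 2, 3: 1, 4: 0, 5: 1}.
No proper 2-coloring exists (verified by exhaustive search).
Chromatic number = 3.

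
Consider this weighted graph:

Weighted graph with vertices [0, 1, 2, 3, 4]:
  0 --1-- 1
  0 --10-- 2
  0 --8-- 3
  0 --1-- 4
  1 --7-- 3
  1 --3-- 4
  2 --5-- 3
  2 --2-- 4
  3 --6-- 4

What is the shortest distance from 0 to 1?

Using Dijkstra's algorithm from vertex 0:
Shortest path: 0 -> 1
Total weight: 1 = 1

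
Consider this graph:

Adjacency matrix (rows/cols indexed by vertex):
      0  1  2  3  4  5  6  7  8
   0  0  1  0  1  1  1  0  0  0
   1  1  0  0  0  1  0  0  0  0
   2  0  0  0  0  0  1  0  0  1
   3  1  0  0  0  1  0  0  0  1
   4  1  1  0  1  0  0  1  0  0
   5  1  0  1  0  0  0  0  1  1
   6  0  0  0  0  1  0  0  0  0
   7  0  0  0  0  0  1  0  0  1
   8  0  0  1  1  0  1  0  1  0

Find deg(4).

Vertex 4 has neighbors [0, 1, 3, 6], so deg(4) = 4.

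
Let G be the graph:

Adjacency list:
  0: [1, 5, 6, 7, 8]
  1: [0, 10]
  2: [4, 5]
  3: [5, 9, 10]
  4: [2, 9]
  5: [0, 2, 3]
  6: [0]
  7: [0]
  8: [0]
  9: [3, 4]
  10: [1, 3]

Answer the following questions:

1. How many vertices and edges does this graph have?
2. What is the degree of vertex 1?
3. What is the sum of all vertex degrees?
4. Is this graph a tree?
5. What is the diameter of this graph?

Count: 11 vertices, 12 edges.
Vertex 1 has neighbors [0, 10], degree = 2.
Handshaking lemma: 2 * 12 = 24.
A tree on 11 vertices has 10 edges. This graph has 12 edges (2 extra). Not a tree.
Diameter (longest shortest path) = 4.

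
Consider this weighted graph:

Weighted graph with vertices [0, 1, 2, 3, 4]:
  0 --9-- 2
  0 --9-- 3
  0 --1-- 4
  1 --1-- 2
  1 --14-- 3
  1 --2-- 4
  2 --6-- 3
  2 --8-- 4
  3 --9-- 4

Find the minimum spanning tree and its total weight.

Applying Kruskal's algorithm (sort edges by weight, add if no cycle):
  Add (0,4) w=1
  Add (1,2) w=1
  Add (1,4) w=2
  Add (2,3) w=6
  Skip (2,4) w=8 (creates cycle)
  Skip (0,2) w=9 (creates cycle)
  Skip (0,3) w=9 (creates cycle)
  Skip (3,4) w=9 (creates cycle)
  Skip (1,3) w=14 (creates cycle)
MST weight = 10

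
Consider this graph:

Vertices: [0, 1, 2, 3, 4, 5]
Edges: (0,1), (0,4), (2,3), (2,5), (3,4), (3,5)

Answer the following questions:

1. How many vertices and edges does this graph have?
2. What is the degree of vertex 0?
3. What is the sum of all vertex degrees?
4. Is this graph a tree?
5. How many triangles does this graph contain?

Count: 6 vertices, 6 edges.
Vertex 0 has neighbors [1, 4], degree = 2.
Handshaking lemma: 2 * 6 = 12.
A tree on 6 vertices has 5 edges. This graph has 6 edges (1 extra). Not a tree.
Number of triangles = 1.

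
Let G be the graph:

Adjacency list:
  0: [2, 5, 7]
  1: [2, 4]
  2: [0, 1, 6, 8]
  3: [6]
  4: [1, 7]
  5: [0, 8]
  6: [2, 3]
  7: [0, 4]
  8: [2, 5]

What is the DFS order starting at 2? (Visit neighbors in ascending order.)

DFS from vertex 2 (neighbors processed in ascending order):
Visit order: 2, 0, 5, 8, 7, 4, 1, 6, 3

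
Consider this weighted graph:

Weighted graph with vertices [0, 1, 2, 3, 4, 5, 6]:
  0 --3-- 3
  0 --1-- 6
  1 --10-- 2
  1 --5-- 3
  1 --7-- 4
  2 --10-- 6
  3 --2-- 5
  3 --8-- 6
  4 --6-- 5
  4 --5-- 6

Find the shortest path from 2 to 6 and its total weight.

Using Dijkstra's algorithm from vertex 2:
Shortest path: 2 -> 6
Total weight: 10 = 10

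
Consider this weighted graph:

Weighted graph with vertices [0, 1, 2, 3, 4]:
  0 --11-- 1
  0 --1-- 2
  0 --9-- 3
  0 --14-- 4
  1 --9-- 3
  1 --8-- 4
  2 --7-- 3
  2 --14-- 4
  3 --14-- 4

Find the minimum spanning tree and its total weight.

Applying Kruskal's algorithm (sort edges by weight, add if no cycle):
  Add (0,2) w=1
  Add (2,3) w=7
  Add (1,4) w=8
  Skip (0,3) w=9 (creates cycle)
  Add (1,3) w=9
  Skip (0,1) w=11 (creates cycle)
  Skip (0,4) w=14 (creates cycle)
  Skip (2,4) w=14 (creates cycle)
  Skip (3,4) w=14 (creates cycle)
MST weight = 25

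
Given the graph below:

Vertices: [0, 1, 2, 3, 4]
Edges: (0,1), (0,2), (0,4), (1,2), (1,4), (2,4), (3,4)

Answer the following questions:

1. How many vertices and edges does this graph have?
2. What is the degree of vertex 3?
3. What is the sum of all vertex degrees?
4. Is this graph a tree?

Count: 5 vertices, 7 edges.
Vertex 3 has neighbors [4], degree = 1.
Handshaking lemma: 2 * 7 = 14.
A tree on 5 vertices has 4 edges. This graph has 7 edges (3 extra). Not a tree.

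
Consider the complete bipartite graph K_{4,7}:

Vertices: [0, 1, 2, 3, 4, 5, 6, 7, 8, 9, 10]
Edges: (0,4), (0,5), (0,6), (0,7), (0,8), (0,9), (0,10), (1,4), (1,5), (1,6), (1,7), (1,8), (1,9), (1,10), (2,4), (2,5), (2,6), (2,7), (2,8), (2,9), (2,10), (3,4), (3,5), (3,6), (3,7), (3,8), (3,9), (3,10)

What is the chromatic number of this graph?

K_{4,7} is bipartite: vertices split into two independent sets of size 4 and 7.
Color one set 0, the other 1. No adjacent vertices share a color.
Chromatic number = 2.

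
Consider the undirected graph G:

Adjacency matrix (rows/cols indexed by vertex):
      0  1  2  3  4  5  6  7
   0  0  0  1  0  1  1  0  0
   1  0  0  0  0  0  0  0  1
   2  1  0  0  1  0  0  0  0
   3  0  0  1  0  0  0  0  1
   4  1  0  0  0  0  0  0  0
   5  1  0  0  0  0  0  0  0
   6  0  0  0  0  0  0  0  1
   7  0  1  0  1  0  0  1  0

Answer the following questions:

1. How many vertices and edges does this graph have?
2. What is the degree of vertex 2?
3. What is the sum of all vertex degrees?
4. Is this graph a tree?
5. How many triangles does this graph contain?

Count: 8 vertices, 7 edges.
Vertex 2 has neighbors [0, 3], degree = 2.
Handshaking lemma: 2 * 7 = 14.
A graph is a tree iff it is connected and has exactly n-1 edges. This graph is connected (all 8 vertices in one component) and has 8-1 = 7 edges. It is a tree.
Number of triangles = 0.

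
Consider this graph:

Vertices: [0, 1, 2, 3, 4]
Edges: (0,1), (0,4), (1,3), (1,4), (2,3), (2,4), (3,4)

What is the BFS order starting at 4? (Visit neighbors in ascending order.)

BFS from vertex 4 (neighbors processed in ascending order):
Visit order: 4, 0, 1, 2, 3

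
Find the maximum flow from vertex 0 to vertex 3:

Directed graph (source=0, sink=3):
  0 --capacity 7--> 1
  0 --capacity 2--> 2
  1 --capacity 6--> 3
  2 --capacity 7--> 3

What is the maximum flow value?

Computing max flow:
  Flow on (0->1): 6/7
  Flow on (0->2): 2/2
  Flow on (1->3): 6/6
  Flow on (2->3): 2/7
Maximum flow = 8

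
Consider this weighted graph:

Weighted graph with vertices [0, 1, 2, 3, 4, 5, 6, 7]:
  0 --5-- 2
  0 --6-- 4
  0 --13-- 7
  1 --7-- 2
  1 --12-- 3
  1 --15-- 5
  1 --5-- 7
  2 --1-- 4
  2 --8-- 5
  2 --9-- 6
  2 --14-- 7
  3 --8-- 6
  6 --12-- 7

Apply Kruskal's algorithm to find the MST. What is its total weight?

Applying Kruskal's algorithm (sort edges by weight, add if no cycle):
  Add (2,4) w=1
  Add (0,2) w=5
  Add (1,7) w=5
  Skip (0,4) w=6 (creates cycle)
  Add (1,2) w=7
  Add (2,5) w=8
  Add (3,6) w=8
  Add (2,6) w=9
  Skip (1,3) w=12 (creates cycle)
  Skip (6,7) w=12 (creates cycle)
  Skip (0,7) w=13 (creates cycle)
  Skip (2,7) w=14 (creates cycle)
  Skip (1,5) w=15 (creates cycle)
MST weight = 43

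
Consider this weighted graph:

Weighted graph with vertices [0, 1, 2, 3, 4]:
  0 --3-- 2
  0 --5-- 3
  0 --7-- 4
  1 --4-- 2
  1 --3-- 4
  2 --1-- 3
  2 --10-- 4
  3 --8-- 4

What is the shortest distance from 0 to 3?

Using Dijkstra's algorithm from vertex 0:
Shortest path: 0 -> 2 -> 3
Total weight: 3 + 1 = 4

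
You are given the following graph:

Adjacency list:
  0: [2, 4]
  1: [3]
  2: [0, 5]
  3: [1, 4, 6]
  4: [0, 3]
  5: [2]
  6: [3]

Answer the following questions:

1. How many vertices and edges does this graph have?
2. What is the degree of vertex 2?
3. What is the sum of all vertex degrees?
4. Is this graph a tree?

Count: 7 vertices, 6 edges.
Vertex 2 has neighbors [0, 5], degree = 2.
Handshaking lemma: 2 * 6 = 12.
A graph is a tree iff it is connected and has exactly n-1 edges. This graph is connected (all 7 vertices in one component) and has 7-1 = 6 edges. It is a tree.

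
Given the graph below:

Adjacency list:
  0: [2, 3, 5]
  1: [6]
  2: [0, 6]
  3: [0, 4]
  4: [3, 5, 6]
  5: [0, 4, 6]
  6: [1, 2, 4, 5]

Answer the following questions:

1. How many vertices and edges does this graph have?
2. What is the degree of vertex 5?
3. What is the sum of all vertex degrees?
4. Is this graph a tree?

Count: 7 vertices, 9 edges.
Vertex 5 has neighbors [0, 4, 6], degree = 3.
Handshaking lemma: 2 * 9 = 18.
A tree on 7 vertices has 6 edges. This graph has 9 edges (3 extra). Not a tree.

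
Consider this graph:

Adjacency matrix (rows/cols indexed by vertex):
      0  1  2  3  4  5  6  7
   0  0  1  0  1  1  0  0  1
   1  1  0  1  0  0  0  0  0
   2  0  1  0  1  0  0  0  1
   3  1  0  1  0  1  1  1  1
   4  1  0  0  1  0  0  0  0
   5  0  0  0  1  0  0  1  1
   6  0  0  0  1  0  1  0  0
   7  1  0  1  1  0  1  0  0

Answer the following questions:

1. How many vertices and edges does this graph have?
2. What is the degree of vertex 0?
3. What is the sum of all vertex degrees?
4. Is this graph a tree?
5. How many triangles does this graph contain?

Count: 8 vertices, 13 edges.
Vertex 0 has neighbors [1, 3, 4, 7], degree = 4.
Handshaking lemma: 2 * 13 = 26.
A tree on 8 vertices has 7 edges. This graph has 13 edges (6 extra). Not a tree.
Number of triangles = 5.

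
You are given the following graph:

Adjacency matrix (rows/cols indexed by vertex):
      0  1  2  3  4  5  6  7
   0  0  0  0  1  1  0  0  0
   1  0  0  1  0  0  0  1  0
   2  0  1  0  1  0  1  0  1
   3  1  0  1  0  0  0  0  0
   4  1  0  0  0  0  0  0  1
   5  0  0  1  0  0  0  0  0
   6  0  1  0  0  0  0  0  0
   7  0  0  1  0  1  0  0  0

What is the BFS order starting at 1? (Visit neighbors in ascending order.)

BFS from vertex 1 (neighbors processed in ascending order):
Visit order: 1, 2, 6, 3, 5, 7, 0, 4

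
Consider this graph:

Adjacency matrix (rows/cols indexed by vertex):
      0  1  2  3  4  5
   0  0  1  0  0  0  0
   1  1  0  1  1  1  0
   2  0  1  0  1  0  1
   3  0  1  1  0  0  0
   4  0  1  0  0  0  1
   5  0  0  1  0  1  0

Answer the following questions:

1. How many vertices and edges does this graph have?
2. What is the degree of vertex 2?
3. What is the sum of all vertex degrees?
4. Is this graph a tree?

Count: 6 vertices, 7 edges.
Vertex 2 has neighbors [1, 3, 5], degree = 3.
Handshaking lemma: 2 * 7 = 14.
A tree on 6 vertices has 5 edges. This graph has 7 edges (2 extra). Not a tree.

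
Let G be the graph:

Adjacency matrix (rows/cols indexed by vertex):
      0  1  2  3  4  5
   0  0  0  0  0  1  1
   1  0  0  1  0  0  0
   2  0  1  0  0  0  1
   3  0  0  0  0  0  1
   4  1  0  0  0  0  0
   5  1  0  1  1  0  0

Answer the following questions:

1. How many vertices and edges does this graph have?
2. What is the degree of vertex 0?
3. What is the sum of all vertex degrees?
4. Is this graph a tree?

Count: 6 vertices, 5 edges.
Vertex 0 has neighbors [4, 5], degree = 2.
Handshaking lemma: 2 * 5 = 10.
A graph is a tree iff it is connected and has exactly n-1 edges. This graph is connected (all 6 vertices in one component) and has 6-1 = 5 edges. It is a tree.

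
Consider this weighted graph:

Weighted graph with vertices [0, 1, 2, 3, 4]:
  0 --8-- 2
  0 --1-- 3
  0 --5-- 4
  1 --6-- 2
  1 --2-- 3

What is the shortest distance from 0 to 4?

Using Dijkstra's algorithm from vertex 0:
Shortest path: 0 -> 4
Total weight: 5 = 5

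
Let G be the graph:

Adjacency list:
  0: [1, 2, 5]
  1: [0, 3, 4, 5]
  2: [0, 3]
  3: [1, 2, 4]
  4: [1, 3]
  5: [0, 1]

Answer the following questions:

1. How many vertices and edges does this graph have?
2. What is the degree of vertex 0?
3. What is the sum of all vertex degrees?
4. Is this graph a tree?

Count: 6 vertices, 8 edges.
Vertex 0 has neighbors [1, 2, 5], degree = 3.
Handshaking lemma: 2 * 8 = 16.
A tree on 6 vertices has 5 edges. This graph has 8 edges (3 extra). Not a tree.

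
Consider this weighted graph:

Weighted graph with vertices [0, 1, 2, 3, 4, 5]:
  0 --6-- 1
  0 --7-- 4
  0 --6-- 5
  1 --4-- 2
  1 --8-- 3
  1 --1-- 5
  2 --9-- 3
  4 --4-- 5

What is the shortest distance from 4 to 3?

Using Dijkstra's algorithm from vertex 4:
Shortest path: 4 -> 5 -> 1 -> 3
Total weight: 4 + 1 + 8 = 13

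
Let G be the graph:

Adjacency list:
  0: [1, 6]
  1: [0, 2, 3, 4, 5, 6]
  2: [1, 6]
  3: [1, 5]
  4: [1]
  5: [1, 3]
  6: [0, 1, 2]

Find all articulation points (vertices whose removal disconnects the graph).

An articulation point is a vertex whose removal disconnects the graph.
Articulation points: [1]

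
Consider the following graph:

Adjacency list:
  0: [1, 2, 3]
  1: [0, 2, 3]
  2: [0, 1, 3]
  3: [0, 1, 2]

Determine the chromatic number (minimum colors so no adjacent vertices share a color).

The graph has a maximum clique of size 4 (lower bound on chromatic number).
A valid 4-coloring: {0: 0, 1: 1, 2: 2, 3: 3}.
Chromatic number = 4.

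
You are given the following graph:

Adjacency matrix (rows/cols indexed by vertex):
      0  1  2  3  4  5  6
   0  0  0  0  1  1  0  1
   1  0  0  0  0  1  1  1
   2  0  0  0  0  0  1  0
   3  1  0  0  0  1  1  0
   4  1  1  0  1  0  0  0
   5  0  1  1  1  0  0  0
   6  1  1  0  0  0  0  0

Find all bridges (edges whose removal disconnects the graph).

A bridge is an edge whose removal increases the number of connected components.
Bridges found: (2,5)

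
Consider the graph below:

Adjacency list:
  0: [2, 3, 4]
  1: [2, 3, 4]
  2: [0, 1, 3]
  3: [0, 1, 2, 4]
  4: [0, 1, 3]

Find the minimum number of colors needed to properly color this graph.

The graph has a maximum clique of size 3 (lower bound on chromatic number).
A valid 3-coloring: {0: 1, 1: 1, 2: 2, 3: 0, 4: 2}.
Chromatic number = 3.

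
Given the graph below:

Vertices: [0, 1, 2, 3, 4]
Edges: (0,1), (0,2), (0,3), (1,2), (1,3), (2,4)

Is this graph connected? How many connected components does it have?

Checking connectivity: the graph has 1 connected component(s).
All vertices are reachable from each other. The graph IS connected.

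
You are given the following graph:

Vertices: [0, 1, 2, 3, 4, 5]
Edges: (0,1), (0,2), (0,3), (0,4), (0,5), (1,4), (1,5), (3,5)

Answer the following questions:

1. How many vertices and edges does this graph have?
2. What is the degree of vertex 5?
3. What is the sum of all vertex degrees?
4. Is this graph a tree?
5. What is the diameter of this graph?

Count: 6 vertices, 8 edges.
Vertex 5 has neighbors [0, 1, 3], degree = 3.
Handshaking lemma: 2 * 8 = 16.
A tree on 6 vertices has 5 edges. This graph has 8 edges (3 extra). Not a tree.
Diameter (longest shortest path) = 2.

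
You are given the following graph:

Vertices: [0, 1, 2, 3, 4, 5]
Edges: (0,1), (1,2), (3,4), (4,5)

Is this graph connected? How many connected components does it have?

Checking connectivity: the graph has 2 connected component(s).
Components: [[0, 1, 2], [3, 4, 5]]. The graph is NOT connected.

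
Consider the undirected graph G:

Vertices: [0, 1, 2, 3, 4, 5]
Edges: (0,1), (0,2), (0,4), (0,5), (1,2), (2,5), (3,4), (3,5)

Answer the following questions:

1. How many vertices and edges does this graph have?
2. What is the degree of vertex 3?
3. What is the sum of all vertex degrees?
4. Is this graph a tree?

Count: 6 vertices, 8 edges.
Vertex 3 has neighbors [4, 5], degree = 2.
Handshaking lemma: 2 * 8 = 16.
A tree on 6 vertices has 5 edges. This graph has 8 edges (3 extra). Not a tree.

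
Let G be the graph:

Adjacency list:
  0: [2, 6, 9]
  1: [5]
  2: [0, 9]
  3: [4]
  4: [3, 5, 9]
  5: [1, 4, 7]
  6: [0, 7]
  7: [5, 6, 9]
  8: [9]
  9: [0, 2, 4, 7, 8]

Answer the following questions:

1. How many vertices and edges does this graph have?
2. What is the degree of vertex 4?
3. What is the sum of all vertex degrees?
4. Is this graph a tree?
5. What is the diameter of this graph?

Count: 10 vertices, 12 edges.
Vertex 4 has neighbors [3, 5, 9], degree = 3.
Handshaking lemma: 2 * 12 = 24.
A tree on 10 vertices has 9 edges. This graph has 12 edges (3 extra). Not a tree.
Diameter (longest shortest path) = 4.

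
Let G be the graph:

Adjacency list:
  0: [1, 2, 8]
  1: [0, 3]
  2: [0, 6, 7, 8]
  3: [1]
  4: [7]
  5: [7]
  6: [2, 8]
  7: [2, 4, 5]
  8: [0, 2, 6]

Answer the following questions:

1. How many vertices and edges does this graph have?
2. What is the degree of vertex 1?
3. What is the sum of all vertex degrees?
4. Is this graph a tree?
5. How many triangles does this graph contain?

Count: 9 vertices, 10 edges.
Vertex 1 has neighbors [0, 3], degree = 2.
Handshaking lemma: 2 * 10 = 20.
A tree on 9 vertices has 8 edges. This graph has 10 edges (2 extra). Not a tree.
Number of triangles = 2.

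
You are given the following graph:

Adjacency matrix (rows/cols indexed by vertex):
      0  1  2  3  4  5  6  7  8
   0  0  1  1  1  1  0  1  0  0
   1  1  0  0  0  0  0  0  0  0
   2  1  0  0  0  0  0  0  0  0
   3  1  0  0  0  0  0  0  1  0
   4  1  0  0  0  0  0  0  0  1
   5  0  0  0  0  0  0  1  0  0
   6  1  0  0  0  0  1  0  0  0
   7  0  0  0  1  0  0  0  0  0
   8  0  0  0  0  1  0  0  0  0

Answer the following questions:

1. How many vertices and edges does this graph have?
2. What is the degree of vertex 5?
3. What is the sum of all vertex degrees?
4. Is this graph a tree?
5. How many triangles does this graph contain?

Count: 9 vertices, 8 edges.
Vertex 5 has neighbors [6], degree = 1.
Handshaking lemma: 2 * 8 = 16.
A graph is a tree iff it is connected and has exactly n-1 edges. This graph is connected (all 9 vertices in one component) and has 9-1 = 8 edges. It is a tree.
Number of triangles = 0.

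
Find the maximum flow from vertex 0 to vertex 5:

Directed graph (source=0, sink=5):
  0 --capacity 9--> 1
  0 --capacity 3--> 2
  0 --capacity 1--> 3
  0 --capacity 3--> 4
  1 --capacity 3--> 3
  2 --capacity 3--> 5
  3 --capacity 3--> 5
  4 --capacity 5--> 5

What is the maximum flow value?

Computing max flow:
  Flow on (0->1): 3/9
  Flow on (0->2): 3/3
  Flow on (0->4): 3/3
  Flow on (1->3): 3/3
  Flow on (2->5): 3/3
  Flow on (3->5): 3/3
  Flow on (4->5): 3/5
Maximum flow = 9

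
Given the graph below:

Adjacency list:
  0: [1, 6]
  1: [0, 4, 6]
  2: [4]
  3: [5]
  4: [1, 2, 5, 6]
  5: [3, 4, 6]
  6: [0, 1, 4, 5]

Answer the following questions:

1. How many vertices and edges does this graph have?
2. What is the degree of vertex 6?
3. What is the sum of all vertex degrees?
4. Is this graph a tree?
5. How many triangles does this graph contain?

Count: 7 vertices, 9 edges.
Vertex 6 has neighbors [0, 1, 4, 5], degree = 4.
Handshaking lemma: 2 * 9 = 18.
A tree on 7 vertices has 6 edges. This graph has 9 edges (3 extra). Not a tree.
Number of triangles = 3.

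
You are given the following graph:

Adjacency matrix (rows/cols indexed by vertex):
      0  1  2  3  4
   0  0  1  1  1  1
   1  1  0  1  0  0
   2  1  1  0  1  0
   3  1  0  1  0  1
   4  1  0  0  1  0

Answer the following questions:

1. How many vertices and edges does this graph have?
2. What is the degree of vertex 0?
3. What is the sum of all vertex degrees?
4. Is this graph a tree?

Count: 5 vertices, 7 edges.
Vertex 0 has neighbors [1, 2, 3, 4], degree = 4.
Handshaking lemma: 2 * 7 = 14.
A tree on 5 vertices has 4 edges. This graph has 7 edges (3 extra). Not a tree.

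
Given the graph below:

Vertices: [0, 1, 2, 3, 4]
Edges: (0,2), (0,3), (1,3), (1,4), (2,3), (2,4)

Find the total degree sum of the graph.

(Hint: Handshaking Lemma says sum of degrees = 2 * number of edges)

Count edges: 6 edges.
By Handshaking Lemma: sum of degrees = 2 * 6 = 12.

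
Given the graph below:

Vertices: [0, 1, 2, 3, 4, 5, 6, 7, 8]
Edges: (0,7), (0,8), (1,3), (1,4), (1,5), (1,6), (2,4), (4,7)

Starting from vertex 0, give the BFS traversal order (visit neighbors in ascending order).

BFS from vertex 0 (neighbors processed in ascending order):
Visit order: 0, 7, 8, 4, 1, 2, 3, 5, 6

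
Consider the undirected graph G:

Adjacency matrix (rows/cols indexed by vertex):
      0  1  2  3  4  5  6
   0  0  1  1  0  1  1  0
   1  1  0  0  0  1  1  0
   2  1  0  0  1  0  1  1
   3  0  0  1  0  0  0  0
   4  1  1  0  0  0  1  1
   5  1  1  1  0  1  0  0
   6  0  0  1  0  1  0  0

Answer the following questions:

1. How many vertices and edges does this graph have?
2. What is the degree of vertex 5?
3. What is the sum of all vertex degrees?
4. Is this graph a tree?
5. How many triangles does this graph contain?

Count: 7 vertices, 11 edges.
Vertex 5 has neighbors [0, 1, 2, 4], degree = 4.
Handshaking lemma: 2 * 11 = 22.
A tree on 7 vertices has 6 edges. This graph has 11 edges (5 extra). Not a tree.
Number of triangles = 5.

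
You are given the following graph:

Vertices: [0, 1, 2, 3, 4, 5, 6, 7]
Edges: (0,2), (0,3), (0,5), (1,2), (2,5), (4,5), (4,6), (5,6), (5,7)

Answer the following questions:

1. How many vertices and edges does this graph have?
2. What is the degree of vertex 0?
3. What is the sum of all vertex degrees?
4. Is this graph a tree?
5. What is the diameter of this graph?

Count: 8 vertices, 9 edges.
Vertex 0 has neighbors [2, 3, 5], degree = 3.
Handshaking lemma: 2 * 9 = 18.
A tree on 8 vertices has 7 edges. This graph has 9 edges (2 extra). Not a tree.
Diameter (longest shortest path) = 3.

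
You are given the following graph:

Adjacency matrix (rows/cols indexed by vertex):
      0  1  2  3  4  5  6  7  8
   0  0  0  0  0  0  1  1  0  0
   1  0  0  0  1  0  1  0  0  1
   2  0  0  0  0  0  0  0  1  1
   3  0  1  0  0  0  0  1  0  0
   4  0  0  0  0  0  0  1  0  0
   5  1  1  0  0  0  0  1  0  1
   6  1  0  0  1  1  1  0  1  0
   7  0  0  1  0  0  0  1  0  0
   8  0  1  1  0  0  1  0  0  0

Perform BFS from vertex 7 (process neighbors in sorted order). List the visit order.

BFS from vertex 7 (neighbors processed in ascending order):
Visit order: 7, 2, 6, 8, 0, 3, 4, 5, 1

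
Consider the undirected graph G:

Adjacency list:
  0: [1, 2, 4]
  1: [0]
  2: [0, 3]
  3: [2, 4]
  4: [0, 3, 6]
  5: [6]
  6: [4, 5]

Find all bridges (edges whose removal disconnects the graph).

A bridge is an edge whose removal increases the number of connected components.
Bridges found: (0,1), (4,6), (5,6)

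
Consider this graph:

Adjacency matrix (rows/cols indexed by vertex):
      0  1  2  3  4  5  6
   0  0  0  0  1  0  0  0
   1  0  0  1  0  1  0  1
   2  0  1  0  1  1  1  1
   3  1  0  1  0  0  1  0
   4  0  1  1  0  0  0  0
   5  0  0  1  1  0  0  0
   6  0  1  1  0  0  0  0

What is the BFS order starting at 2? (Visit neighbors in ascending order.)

BFS from vertex 2 (neighbors processed in ascending order):
Visit order: 2, 1, 3, 4, 5, 6, 0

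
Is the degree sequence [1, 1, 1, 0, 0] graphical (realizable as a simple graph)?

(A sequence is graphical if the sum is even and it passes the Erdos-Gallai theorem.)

Sum of degrees = 3. Sum is odd, so the sequence is NOT graphical.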